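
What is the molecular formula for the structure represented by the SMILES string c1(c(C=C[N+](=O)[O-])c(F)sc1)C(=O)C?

C8H6FNO3S

Heavy atoms from the SMILES: 8 C, 1 F, 1 N, 3 O, 1 S.
Implicit hydrogens by atom environment:
  3 × C (aromatic): no H
  2 × C: 1 H each → 2
  2 × O: no H
  1 × C: 3 H
  1 × C (aromatic): 1 H
  1 × C: no H
  1 × F: no H
  1 × N (charge +1): no H
  1 × O (charge -1): no H
  1 × S (aromatic): no H
  Total hydrogens = 6.
Molecular formula: C8H6FNO3S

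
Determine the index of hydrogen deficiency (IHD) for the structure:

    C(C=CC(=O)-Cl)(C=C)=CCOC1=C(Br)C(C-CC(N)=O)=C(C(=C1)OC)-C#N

Molecular formula from the SMILES: C19H18BrClN2O4.
DoU = (2C + 2 + N − H − X)/2 = (2·19 + 2 + 2 − 18 − 2)/2 = 22/2 = 11.
(Structurally: 1 ring(s) + 10 π bond(s) = 11.)

11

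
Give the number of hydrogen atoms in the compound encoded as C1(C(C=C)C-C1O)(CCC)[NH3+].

Hydrogens are implicit in SMILES; fill each atom to its normal valence:
  4 × C: 2 H each → 8
  3 × C: 1 H each → 3
  1 × C: 3 H
  1 × C: no H
  1 × N (charge +1): 3 H
  1 × O: 1 H
  Total hydrogens = 18.

18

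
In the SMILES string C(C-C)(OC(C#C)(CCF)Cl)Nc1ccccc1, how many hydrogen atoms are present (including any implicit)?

17

Hydrogens are implicit in SMILES; fill each atom to its normal valence:
  5 × C (aromatic): 1 H each → 5
  3 × C: 2 H each → 6
  2 × C: 1 H each → 2
  2 × C: no H
  1 × C: 3 H
  1 × C (aromatic): no H
  1 × Cl: no H
  1 × F: no H
  1 × N: 1 H
  1 × O: no H
  Total hydrogens = 17.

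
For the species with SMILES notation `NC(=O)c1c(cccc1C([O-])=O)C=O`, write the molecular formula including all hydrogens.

Heavy atoms from the SMILES: 9 C, 1 N, 4 O.
Implicit hydrogens by atom environment:
  3 × C (aromatic): 1 H each → 3
  3 × C (aromatic): no H
  3 × O: no H
  2 × C: no H
  1 × C: 1 H
  1 × N: 2 H
  1 × O (charge -1): no H
  Total hydrogens = 6.
Net charge -1.
Molecular formula: C9H6NO4-

C9H6NO4-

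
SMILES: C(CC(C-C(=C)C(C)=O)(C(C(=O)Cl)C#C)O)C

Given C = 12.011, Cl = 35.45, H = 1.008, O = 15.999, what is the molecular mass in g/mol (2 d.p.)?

256.73

Molecular formula: C13H17ClO3.
M = 13×12.011 + 1×35.45 + 17×1.008 + 3×15.999 = 256.73 g/mol.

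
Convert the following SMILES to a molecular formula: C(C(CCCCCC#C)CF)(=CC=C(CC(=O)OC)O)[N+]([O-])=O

C16H22FNO5

Heavy atoms from the SMILES: 16 C, 1 F, 1 N, 5 O.
Implicit hydrogens by atom environment:
  7 × C: 2 H each → 14
  4 × C: 1 H each → 4
  4 × C: no H
  3 × O: no H
  1 × C: 3 H
  1 × F: no H
  1 × N (charge +1): no H
  1 × O: 1 H
  1 × O (charge -1): no H
  Total hydrogens = 22.
Molecular formula: C16H22FNO5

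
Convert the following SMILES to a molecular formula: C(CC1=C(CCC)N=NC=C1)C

C10H16N2

Heavy atoms from the SMILES: 10 C, 2 N.
Implicit hydrogens by atom environment:
  4 × C: 2 H each → 8
  2 × C: 3 H each → 6
  2 × C (aromatic): 1 H each → 2
  2 × C (aromatic): no H
  2 × N (aromatic): no H
  Total hydrogens = 16.
Molecular formula: C10H16N2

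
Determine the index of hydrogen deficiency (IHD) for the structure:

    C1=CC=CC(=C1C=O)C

Molecular formula from the SMILES: C8H8O.
DoU = (2C + 2 + N − H − X)/2 = (2·8 + 2 + 0 − 8 − 0)/2 = 10/2 = 5.
(Structurally: 1 ring(s) + 4 π bond(s) = 5.)

5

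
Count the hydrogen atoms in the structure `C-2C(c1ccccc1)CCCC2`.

16

Hydrogens are implicit in SMILES; fill each atom to its normal valence:
  5 × C: 2 H each → 10
  5 × C (aromatic): 1 H each → 5
  1 × C: 1 H
  1 × C (aromatic): no H
  Total hydrogens = 16.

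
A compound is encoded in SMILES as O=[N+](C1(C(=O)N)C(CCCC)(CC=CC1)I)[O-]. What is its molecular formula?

Heavy atoms from the SMILES: 11 C, 1 I, 2 N, 3 O.
Implicit hydrogens by atom environment:
  5 × C: 2 H each → 10
  3 × C: no H
  2 × C: 1 H each → 2
  2 × O: no H
  1 × C: 3 H
  1 × I: no H
  1 × N: 2 H
  1 × N (charge +1): no H
  1 × O (charge -1): no H
  Total hydrogens = 17.
Molecular formula: C11H17IN2O3

C11H17IN2O3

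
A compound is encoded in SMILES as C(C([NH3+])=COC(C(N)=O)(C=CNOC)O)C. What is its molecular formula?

Heavy atoms from the SMILES: 9 C, 3 N, 4 O.
Implicit hydrogens by atom environment:
  3 × C: 1 H each → 3
  3 × C: no H
  3 × O: no H
  2 × C: 3 H each → 6
  1 × C: 2 H
  1 × N (charge +1): 3 H
  1 × N: 2 H
  1 × N: 1 H
  1 × O: 1 H
  Total hydrogens = 18.
Net charge +1.
Molecular formula: C9H18N3O4+

C9H18N3O4+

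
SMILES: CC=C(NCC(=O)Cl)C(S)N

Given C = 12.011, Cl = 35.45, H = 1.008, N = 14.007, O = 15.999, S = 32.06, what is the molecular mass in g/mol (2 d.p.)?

194.68

Molecular formula: C6H11ClN2OS.
M = 6×12.011 + 1×35.45 + 11×1.008 + 2×14.007 + 1×15.999 + 1×32.06 = 194.68 g/mol.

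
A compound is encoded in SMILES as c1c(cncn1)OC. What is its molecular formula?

C5H6N2O

Heavy atoms from the SMILES: 5 C, 2 N, 1 O.
Implicit hydrogens by atom environment:
  3 × C (aromatic): 1 H each → 3
  2 × N (aromatic): no H
  1 × C: 3 H
  1 × C (aromatic): no H
  1 × O: no H
  Total hydrogens = 6.
Molecular formula: C5H6N2O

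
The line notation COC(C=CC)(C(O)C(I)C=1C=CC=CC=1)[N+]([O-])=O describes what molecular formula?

C13H16INO4

Heavy atoms from the SMILES: 13 C, 1 I, 1 N, 4 O.
Implicit hydrogens by atom environment:
  5 × C (aromatic): 1 H each → 5
  4 × C: 1 H each → 4
  2 × C: 3 H each → 6
  2 × O: no H
  1 × C: no H
  1 × C (aromatic): no H
  1 × I: no H
  1 × N (charge +1): no H
  1 × O: 1 H
  1 × O (charge -1): no H
  Total hydrogens = 16.
Molecular formula: C13H16INO4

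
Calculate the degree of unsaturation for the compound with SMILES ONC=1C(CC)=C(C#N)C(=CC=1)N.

6

Molecular formula from the SMILES: C9H11N3O.
DoU = (2C + 2 + N − H − X)/2 = (2·9 + 2 + 3 − 11 − 0)/2 = 12/2 = 6.
(Structurally: 1 ring(s) + 5 π bond(s) = 6.)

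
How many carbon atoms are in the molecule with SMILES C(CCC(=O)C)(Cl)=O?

5

The symbol for carbon appears 5 times in the SMILES. (Cl is a single chlorine, not C + l.)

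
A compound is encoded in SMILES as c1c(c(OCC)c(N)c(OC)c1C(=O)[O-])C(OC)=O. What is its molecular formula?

C12H14NO6-

Heavy atoms from the SMILES: 12 C, 1 N, 6 O.
Implicit hydrogens by atom environment:
  5 × C (aromatic): no H
  5 × O: no H
  3 × C: 3 H each → 9
  2 × C: no H
  1 × C: 2 H
  1 × C (aromatic): 1 H
  1 × N: 2 H
  1 × O (charge -1): no H
  Total hydrogens = 14.
Net charge -1.
Molecular formula: C12H14NO6-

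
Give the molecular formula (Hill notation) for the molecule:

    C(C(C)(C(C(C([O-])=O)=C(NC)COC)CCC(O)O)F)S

Heavy atoms from the SMILES: 13 C, 1 F, 1 N, 5 O, 1 S.
Implicit hydrogens by atom environment:
  4 × C: 2 H each → 8
  4 × C: no H
  3 × C: 3 H each → 9
  2 × C: 1 H each → 2
  2 × O: 1 H each → 2
  2 × O: no H
  1 × F: no H
  1 × N: 1 H
  1 × O (charge -1): no H
  1 × S: 1 H
  Total hydrogens = 23.
Net charge -1.
Molecular formula: C13H23FNO5S-

C13H23FNO5S-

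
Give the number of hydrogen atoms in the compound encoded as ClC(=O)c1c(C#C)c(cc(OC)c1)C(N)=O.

Hydrogens are implicit in SMILES; fill each atom to its normal valence:
  4 × C (aromatic): no H
  3 × C: no H
  3 × O: no H
  2 × C (aromatic): 1 H each → 2
  1 × C: 3 H
  1 × C: 1 H
  1 × Cl: no H
  1 × N: 2 H
  Total hydrogens = 8.

8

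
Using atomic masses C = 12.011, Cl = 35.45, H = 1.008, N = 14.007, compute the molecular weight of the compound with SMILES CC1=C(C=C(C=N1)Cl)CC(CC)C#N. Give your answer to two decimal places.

208.69

Molecular formula: C11H13ClN2.
M = 11×12.011 + 1×35.45 + 13×1.008 + 2×14.007 = 208.69 g/mol.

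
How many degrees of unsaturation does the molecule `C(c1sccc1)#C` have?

Molecular formula from the SMILES: C6H4S.
DoU = (2C + 2 + N − H − X)/2 = (2·6 + 2 + 0 − 4 − 0)/2 = 10/2 = 5.
(Structurally: 1 ring(s) + 4 π bond(s) = 5.)

5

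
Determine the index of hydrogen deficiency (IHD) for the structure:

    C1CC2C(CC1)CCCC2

Molecular formula from the SMILES: C10H18.
DoU = (2C + 2 + N − H − X)/2 = (2·10 + 2 + 0 − 18 − 0)/2 = 4/2 = 2.
(Structurally: 2 ring(s) + 0 π bond(s) = 2.)

2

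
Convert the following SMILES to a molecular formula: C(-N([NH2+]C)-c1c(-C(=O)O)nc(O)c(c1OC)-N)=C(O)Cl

Heavy atoms from the SMILES: 10 C, 1 Cl, 4 N, 5 O.
Implicit hydrogens by atom environment:
  5 × C (aromatic): no H
  3 × O: 1 H each → 3
  2 × C: 3 H each → 6
  2 × C: no H
  2 × O: no H
  1 × C: 1 H
  1 × Cl: no H
  1 × N (charge +1): 2 H
  1 × N: 2 H
  1 × N (aromatic): no H
  1 × N: no H
  Total hydrogens = 14.
Net charge +1.
Molecular formula: C10H14ClN4O5+

C10H14ClN4O5+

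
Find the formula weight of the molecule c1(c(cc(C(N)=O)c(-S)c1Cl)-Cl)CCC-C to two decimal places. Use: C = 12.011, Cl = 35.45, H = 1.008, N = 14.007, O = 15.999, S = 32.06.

278.19

Molecular formula: C11H13Cl2NOS.
M = 11×12.011 + 2×35.45 + 13×1.008 + 1×14.007 + 1×15.999 + 1×32.06 = 278.19 g/mol.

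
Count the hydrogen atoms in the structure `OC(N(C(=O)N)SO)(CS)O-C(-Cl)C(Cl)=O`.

Hydrogens are implicit in SMILES; fill each atom to its normal valence:
  3 × C: no H
  3 × O: no H
  2 × Cl: no H
  2 × O: 1 H each → 2
  1 × C: 2 H
  1 × C: 1 H
  1 × N: 2 H
  1 × N: no H
  1 × S: 1 H
  1 × S: no H
  Total hydrogens = 8.

8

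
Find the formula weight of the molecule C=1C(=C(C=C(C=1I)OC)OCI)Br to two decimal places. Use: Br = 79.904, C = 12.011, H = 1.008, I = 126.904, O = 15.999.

468.85

Molecular formula: C8H7BrI2O2.
M = 1×79.904 + 8×12.011 + 7×1.008 + 2×126.904 + 2×15.999 = 468.85 g/mol.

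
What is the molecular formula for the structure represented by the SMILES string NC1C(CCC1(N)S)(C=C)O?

C7H14N2OS

Heavy atoms from the SMILES: 7 C, 2 N, 1 O, 1 S.
Implicit hydrogens by atom environment:
  3 × C: 2 H each → 6
  2 × C: 1 H each → 2
  2 × C: no H
  2 × N: 2 H each → 4
  1 × O: 1 H
  1 × S: 1 H
  Total hydrogens = 14.
Molecular formula: C7H14N2OS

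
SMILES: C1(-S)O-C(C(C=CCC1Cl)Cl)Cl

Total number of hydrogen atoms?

Hydrogens are implicit in SMILES; fill each atom to its normal valence:
  6 × C: 1 H each → 6
  3 × Cl: no H
  1 × C: 2 H
  1 × O: no H
  1 × S: 1 H
  Total hydrogens = 9.

9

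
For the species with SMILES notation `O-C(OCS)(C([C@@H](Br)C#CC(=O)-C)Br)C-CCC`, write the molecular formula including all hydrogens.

C12H18Br2O3S

Heavy atoms from the SMILES: 2 Br, 12 C, 3 O, 1 S.
Implicit hydrogens by atom environment:
  4 × C: 2 H each → 8
  4 × C: no H
  2 × Br: no H
  2 × C: 3 H each → 6
  2 × C: 1 H each → 2
  2 × O: no H
  1 × O: 1 H
  1 × S: 1 H
  Total hydrogens = 18.
Molecular formula: C12H18Br2O3S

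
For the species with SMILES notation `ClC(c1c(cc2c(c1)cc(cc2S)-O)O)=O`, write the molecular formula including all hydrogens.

Heavy atoms from the SMILES: 11 C, 1 Cl, 3 O, 1 S.
Implicit hydrogens by atom environment:
  6 × C (aromatic): no H
  4 × C (aromatic): 1 H each → 4
  2 × O: 1 H each → 2
  1 × C: no H
  1 × Cl: no H
  1 × O: no H
  1 × S: 1 H
  Total hydrogens = 7.
Molecular formula: C11H7ClO3S

C11H7ClO3S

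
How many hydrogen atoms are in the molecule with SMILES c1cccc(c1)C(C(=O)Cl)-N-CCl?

Hydrogens are implicit in SMILES; fill each atom to its normal valence:
  5 × C (aromatic): 1 H each → 5
  2 × Cl: no H
  1 × C: 2 H
  1 × C: 1 H
  1 × C: no H
  1 × C (aromatic): no H
  1 × N: 1 H
  1 × O: no H
  Total hydrogens = 9.

9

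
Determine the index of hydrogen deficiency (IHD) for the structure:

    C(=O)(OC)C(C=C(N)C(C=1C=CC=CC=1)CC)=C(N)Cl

7

Molecular formula from the SMILES: C15H19ClN2O2.
DoU = (2C + 2 + N − H − X)/2 = (2·15 + 2 + 2 − 19 − 1)/2 = 14/2 = 7.
(Structurally: 1 ring(s) + 6 π bond(s) = 7.)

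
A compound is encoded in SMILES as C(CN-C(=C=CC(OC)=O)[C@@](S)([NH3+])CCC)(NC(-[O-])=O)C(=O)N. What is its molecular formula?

Heavy atoms from the SMILES: 13 C, 4 N, 5 O, 1 S.
Implicit hydrogens by atom environment:
  6 × C: no H
  4 × O: no H
  3 × C: 2 H each → 6
  2 × C: 3 H each → 6
  2 × C: 1 H each → 2
  2 × N: 1 H each → 2
  1 × N (charge +1): 3 H
  1 × N: 2 H
  1 × O (charge -1): no H
  1 × S: 1 H
  Total hydrogens = 22.
Molecular formula: C13H22N4O5S

C13H22N4O5S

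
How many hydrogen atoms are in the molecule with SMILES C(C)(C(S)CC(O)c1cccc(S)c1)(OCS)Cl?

Hydrogens are implicit in SMILES; fill each atom to its normal valence:
  4 × C (aromatic): 1 H each → 4
  3 × S: 1 H each → 3
  2 × C: 2 H each → 4
  2 × C: 1 H each → 2
  2 × C (aromatic): no H
  1 × C: 3 H
  1 × C: no H
  1 × Cl: no H
  1 × O: 1 H
  1 × O: no H
  Total hydrogens = 17.

17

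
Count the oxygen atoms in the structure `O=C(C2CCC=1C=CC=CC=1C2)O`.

2

The symbol for oxygen appears 2 times in the SMILES.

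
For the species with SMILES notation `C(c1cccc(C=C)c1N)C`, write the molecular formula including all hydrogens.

C10H13N

Heavy atoms from the SMILES: 10 C, 1 N.
Implicit hydrogens by atom environment:
  3 × C (aromatic): 1 H each → 3
  3 × C (aromatic): no H
  2 × C: 2 H each → 4
  1 × C: 3 H
  1 × C: 1 H
  1 × N: 2 H
  Total hydrogens = 13.
Molecular formula: C10H13N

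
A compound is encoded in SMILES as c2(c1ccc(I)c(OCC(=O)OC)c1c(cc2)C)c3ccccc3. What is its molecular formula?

C20H17IO3

Heavy atoms from the SMILES: 20 C, 1 I, 3 O.
Implicit hydrogens by atom environment:
  9 × C (aromatic): 1 H each → 9
  7 × C (aromatic): no H
  3 × O: no H
  2 × C: 3 H each → 6
  1 × C: 2 H
  1 × C: no H
  1 × I: no H
  Total hydrogens = 17.
Molecular formula: C20H17IO3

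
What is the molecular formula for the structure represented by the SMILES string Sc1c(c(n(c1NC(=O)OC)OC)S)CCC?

C10H16N2O3S2

Heavy atoms from the SMILES: 10 C, 2 N, 3 O, 2 S.
Implicit hydrogens by atom environment:
  4 × C (aromatic): no H
  3 × C: 3 H each → 9
  3 × O: no H
  2 × C: 2 H each → 4
  2 × S: 1 H each → 2
  1 × C: no H
  1 × N: 1 H
  1 × N (aromatic): no H
  Total hydrogens = 16.
Molecular formula: C10H16N2O3S2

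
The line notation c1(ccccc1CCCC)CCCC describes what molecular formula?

Heavy atoms from the SMILES: 14 C.
Implicit hydrogens by atom environment:
  6 × C: 2 H each → 12
  4 × C (aromatic): 1 H each → 4
  2 × C: 3 H each → 6
  2 × C (aromatic): no H
  Total hydrogens = 22.
Molecular formula: C14H22

C14H22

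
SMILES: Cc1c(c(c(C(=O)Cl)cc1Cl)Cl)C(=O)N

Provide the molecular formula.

C9H6Cl3NO2

Heavy atoms from the SMILES: 9 C, 3 Cl, 1 N, 2 O.
Implicit hydrogens by atom environment:
  5 × C (aromatic): no H
  3 × Cl: no H
  2 × C: no H
  2 × O: no H
  1 × C: 3 H
  1 × C (aromatic): 1 H
  1 × N: 2 H
  Total hydrogens = 6.
Molecular formula: C9H6Cl3NO2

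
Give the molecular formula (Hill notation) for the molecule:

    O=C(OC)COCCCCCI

Heavy atoms from the SMILES: 8 C, 1 I, 3 O.
Implicit hydrogens by atom environment:
  6 × C: 2 H each → 12
  3 × O: no H
  1 × C: 3 H
  1 × C: no H
  1 × I: no H
  Total hydrogens = 15.
Molecular formula: C8H15IO3

C8H15IO3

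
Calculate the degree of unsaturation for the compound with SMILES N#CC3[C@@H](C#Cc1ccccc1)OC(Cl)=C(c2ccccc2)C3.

14

Molecular formula from the SMILES: C20H14ClNO.
DoU = (2C + 2 + N − H − X)/2 = (2·20 + 2 + 1 − 14 − 1)/2 = 28/2 = 14.
(Structurally: 3 ring(s) + 11 π bond(s) = 14.)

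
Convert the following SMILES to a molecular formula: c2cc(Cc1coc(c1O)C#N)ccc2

Heavy atoms from the SMILES: 12 C, 1 N, 2 O.
Implicit hydrogens by atom environment:
  6 × C (aromatic): 1 H each → 6
  4 × C (aromatic): no H
  1 × C: 2 H
  1 × C: no H
  1 × N: no H
  1 × O: 1 H
  1 × O (aromatic): no H
  Total hydrogens = 9.
Molecular formula: C12H9NO2

C12H9NO2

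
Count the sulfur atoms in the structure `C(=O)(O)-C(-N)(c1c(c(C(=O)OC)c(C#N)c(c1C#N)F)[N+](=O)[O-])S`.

The symbol for sulfur appears 1 time in the SMILES.

1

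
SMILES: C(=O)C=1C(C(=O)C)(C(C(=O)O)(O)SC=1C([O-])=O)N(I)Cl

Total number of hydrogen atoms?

Hydrogens are implicit in SMILES; fill each atom to its normal valence:
  7 × C: no H
  4 × O: no H
  2 × O: 1 H each → 2
  1 × C: 3 H
  1 × C: 1 H
  1 × Cl: no H
  1 × I: no H
  1 × N: no H
  1 × O (charge -1): no H
  1 × S: no H
  Total hydrogens = 6.

6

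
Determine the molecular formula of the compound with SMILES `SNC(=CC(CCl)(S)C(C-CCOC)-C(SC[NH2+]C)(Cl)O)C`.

C13H27Cl2N2O2S3+

Heavy atoms from the SMILES: 13 C, 2 Cl, 2 N, 2 O, 3 S.
Implicit hydrogens by atom environment:
  5 × C: 2 H each → 10
  3 × C: 3 H each → 9
  3 × C: no H
  2 × C: 1 H each → 2
  2 × Cl: no H
  2 × S: 1 H each → 2
  1 × N (charge +1): 2 H
  1 × N: 1 H
  1 × O: 1 H
  1 × O: no H
  1 × S: no H
  Total hydrogens = 27.
Net charge +1.
Molecular formula: C13H27Cl2N2O2S3+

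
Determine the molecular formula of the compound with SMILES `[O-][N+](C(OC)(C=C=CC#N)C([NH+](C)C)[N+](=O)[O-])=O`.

Heavy atoms from the SMILES: 9 C, 4 N, 5 O.
Implicit hydrogens by atom environment:
  3 × C: 3 H each → 9
  3 × C: 1 H each → 3
  3 × C: no H
  3 × O: no H
  2 × N (charge +1): no H
  2 × O (charge -1): no H
  1 × N (charge +1): 1 H
  1 × N: no H
  Total hydrogens = 13.
Net charge +1.
Molecular formula: C9H13N4O5+

C9H13N4O5+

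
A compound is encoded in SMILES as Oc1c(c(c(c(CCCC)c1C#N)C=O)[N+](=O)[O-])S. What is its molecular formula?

C12H12N2O4S

Heavy atoms from the SMILES: 12 C, 2 N, 4 O, 1 S.
Implicit hydrogens by atom environment:
  6 × C (aromatic): no H
  3 × C: 2 H each → 6
  2 × O: no H
  1 × C: 3 H
  1 × C: 1 H
  1 × C: no H
  1 × N (charge +1): no H
  1 × N: no H
  1 × O: 1 H
  1 × O (charge -1): no H
  1 × S: 1 H
  Total hydrogens = 12.
Molecular formula: C12H12N2O4S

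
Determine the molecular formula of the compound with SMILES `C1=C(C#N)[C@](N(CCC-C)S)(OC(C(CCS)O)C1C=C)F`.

Heavy atoms from the SMILES: 15 C, 1 F, 2 N, 2 O, 2 S.
Implicit hydrogens by atom environment:
  6 × C: 2 H each → 12
  5 × C: 1 H each → 5
  3 × C: no H
  2 × N: no H
  2 × S: 1 H each → 2
  1 × C: 3 H
  1 × F: no H
  1 × O: 1 H
  1 × O: no H
  Total hydrogens = 23.
Molecular formula: C15H23FN2O2S2

C15H23FN2O2S2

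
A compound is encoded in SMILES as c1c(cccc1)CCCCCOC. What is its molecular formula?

Heavy atoms from the SMILES: 12 C, 1 O.
Implicit hydrogens by atom environment:
  5 × C: 2 H each → 10
  5 × C (aromatic): 1 H each → 5
  1 × C: 3 H
  1 × C (aromatic): no H
  1 × O: no H
  Total hydrogens = 18.
Molecular formula: C12H18O

C12H18O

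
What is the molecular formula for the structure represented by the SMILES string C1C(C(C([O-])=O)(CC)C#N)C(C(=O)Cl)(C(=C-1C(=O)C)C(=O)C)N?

Heavy atoms from the SMILES: 15 C, 1 Cl, 2 N, 5 O.
Implicit hydrogens by atom environment:
  9 × C: no H
  4 × O: no H
  3 × C: 3 H each → 9
  2 × C: 2 H each → 4
  1 × C: 1 H
  1 × Cl: no H
  1 × N: 2 H
  1 × N: no H
  1 × O (charge -1): no H
  Total hydrogens = 16.
Net charge -1.
Molecular formula: C15H16ClN2O5-

C15H16ClN2O5-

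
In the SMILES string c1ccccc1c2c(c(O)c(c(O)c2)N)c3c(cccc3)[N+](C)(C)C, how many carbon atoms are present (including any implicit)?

The symbol for carbon appears 21 times in the SMILES. Lowercase c denotes aromatic carbon and counts toward C.

21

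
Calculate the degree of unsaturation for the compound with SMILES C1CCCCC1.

Molecular formula from the SMILES: C6H12.
DoU = (2C + 2 + N − H − X)/2 = (2·6 + 2 + 0 − 12 − 0)/2 = 2/2 = 1.
(Structurally: 1 ring(s) + 0 π bond(s) = 1.)

1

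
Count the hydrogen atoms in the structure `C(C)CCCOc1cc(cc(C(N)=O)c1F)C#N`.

Hydrogens are implicit in SMILES; fill each atom to its normal valence:
  4 × C: 2 H each → 8
  4 × C (aromatic): no H
  2 × C (aromatic): 1 H each → 2
  2 × C: no H
  2 × O: no H
  1 × C: 3 H
  1 × F: no H
  1 × N: 2 H
  1 × N: no H
  Total hydrogens = 15.

15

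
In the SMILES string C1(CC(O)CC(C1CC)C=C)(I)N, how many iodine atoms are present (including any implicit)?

1

The symbol for iodine appears 1 time in the SMILES.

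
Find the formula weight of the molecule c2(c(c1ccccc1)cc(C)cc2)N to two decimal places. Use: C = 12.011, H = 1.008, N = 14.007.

183.25

Molecular formula: C13H13N.
M = 13×12.011 + 13×1.008 + 1×14.007 = 183.25 g/mol.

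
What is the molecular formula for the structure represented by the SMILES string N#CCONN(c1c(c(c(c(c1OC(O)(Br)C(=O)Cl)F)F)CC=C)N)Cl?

Heavy atoms from the SMILES: 1 Br, 13 C, 2 Cl, 2 F, 4 N, 4 O.
Implicit hydrogens by atom environment:
  6 × C (aromatic): no H
  3 × C: 2 H each → 6
  3 × C: no H
  3 × O: no H
  2 × Cl: no H
  2 × F: no H
  2 × N: no H
  1 × Br: no H
  1 × C: 1 H
  1 × N: 2 H
  1 × N: 1 H
  1 × O: 1 H
  Total hydrogens = 11.
Molecular formula: C13H11BrCl2F2N4O4

C13H11BrCl2F2N4O4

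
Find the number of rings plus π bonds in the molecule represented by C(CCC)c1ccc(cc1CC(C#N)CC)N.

6

Molecular formula from the SMILES: C15H22N2.
DoU = (2C + 2 + N − H − X)/2 = (2·15 + 2 + 2 − 22 − 0)/2 = 12/2 = 6.
(Structurally: 1 ring(s) + 5 π bond(s) = 6.)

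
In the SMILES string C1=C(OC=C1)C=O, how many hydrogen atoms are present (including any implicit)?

4

Hydrogens are implicit in SMILES; fill each atom to its normal valence:
  3 × C (aromatic): 1 H each → 3
  1 × C: 1 H
  1 × C (aromatic): no H
  1 × O (aromatic): no H
  1 × O: no H
  Total hydrogens = 4.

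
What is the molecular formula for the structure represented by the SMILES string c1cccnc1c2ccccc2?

Heavy atoms from the SMILES: 11 C, 1 N.
Implicit hydrogens by atom environment:
  9 × C (aromatic): 1 H each → 9
  2 × C (aromatic): no H
  1 × N (aromatic): no H
  Total hydrogens = 9.
Molecular formula: C11H9N

C11H9N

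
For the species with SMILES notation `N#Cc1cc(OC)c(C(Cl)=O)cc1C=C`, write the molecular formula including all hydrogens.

Heavy atoms from the SMILES: 11 C, 1 Cl, 1 N, 2 O.
Implicit hydrogens by atom environment:
  4 × C (aromatic): no H
  2 × C (aromatic): 1 H each → 2
  2 × C: no H
  2 × O: no H
  1 × C: 3 H
  1 × C: 2 H
  1 × C: 1 H
  1 × Cl: no H
  1 × N: no H
  Total hydrogens = 8.
Molecular formula: C11H8ClNO2

C11H8ClNO2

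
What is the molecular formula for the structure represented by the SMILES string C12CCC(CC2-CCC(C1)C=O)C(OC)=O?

Heavy atoms from the SMILES: 13 C, 3 O.
Implicit hydrogens by atom environment:
  6 × C: 2 H each → 12
  5 × C: 1 H each → 5
  3 × O: no H
  1 × C: 3 H
  1 × C: no H
  Total hydrogens = 20.
Molecular formula: C13H20O3

C13H20O3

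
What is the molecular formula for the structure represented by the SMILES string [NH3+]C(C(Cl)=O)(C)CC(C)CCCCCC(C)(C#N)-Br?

C14H25BrClN2O+

Heavy atoms from the SMILES: 1 Br, 14 C, 1 Cl, 2 N, 1 O.
Implicit hydrogens by atom environment:
  6 × C: 2 H each → 12
  4 × C: no H
  3 × C: 3 H each → 9
  1 × Br: no H
  1 × C: 1 H
  1 × Cl: no H
  1 × N (charge +1): 3 H
  1 × N: no H
  1 × O: no H
  Total hydrogens = 25.
Net charge +1.
Molecular formula: C14H25BrClN2O+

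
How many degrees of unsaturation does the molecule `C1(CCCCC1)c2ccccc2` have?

5

Molecular formula from the SMILES: C12H16.
DoU = (2C + 2 + N − H − X)/2 = (2·12 + 2 + 0 − 16 − 0)/2 = 10/2 = 5.
(Structurally: 2 ring(s) + 3 π bond(s) = 5.)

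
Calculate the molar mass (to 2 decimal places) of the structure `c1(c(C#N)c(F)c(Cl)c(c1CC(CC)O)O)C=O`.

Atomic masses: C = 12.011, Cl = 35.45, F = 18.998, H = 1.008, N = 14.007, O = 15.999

Molecular formula: C12H11ClFNO3.
M = 12×12.011 + 1×35.45 + 1×18.998 + 11×1.008 + 1×14.007 + 3×15.999 = 271.67 g/mol.

271.67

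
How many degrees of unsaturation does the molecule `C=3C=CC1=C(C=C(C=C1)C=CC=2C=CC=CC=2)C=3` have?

12

Molecular formula from the SMILES: C18H14.
DoU = (2C + 2 + N − H − X)/2 = (2·18 + 2 + 0 − 14 − 0)/2 = 24/2 = 12.
(Structurally: 3 ring(s) + 9 π bond(s) = 12.)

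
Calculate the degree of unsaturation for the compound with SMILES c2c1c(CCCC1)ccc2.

5

Molecular formula from the SMILES: C10H12.
DoU = (2C + 2 + N − H − X)/2 = (2·10 + 2 + 0 − 12 − 0)/2 = 10/2 = 5.
(Structurally: 2 ring(s) + 3 π bond(s) = 5.)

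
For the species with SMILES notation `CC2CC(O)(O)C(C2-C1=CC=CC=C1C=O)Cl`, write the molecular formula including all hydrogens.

C13H15ClO3

Heavy atoms from the SMILES: 13 C, 1 Cl, 3 O.
Implicit hydrogens by atom environment:
  4 × C: 1 H each → 4
  4 × C (aromatic): 1 H each → 4
  2 × C (aromatic): no H
  2 × O: 1 H each → 2
  1 × C: 3 H
  1 × C: 2 H
  1 × C: no H
  1 × Cl: no H
  1 × O: no H
  Total hydrogens = 15.
Molecular formula: C13H15ClO3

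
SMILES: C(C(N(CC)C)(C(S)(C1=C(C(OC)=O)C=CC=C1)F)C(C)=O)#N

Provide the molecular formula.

Heavy atoms from the SMILES: 16 C, 1 F, 2 N, 3 O, 1 S.
Implicit hydrogens by atom environment:
  5 × C: no H
  4 × C: 3 H each → 12
  4 × C (aromatic): 1 H each → 4
  3 × O: no H
  2 × C (aromatic): no H
  2 × N: no H
  1 × C: 2 H
  1 × F: no H
  1 × S: 1 H
  Total hydrogens = 19.
Molecular formula: C16H19FN2O3S

C16H19FN2O3S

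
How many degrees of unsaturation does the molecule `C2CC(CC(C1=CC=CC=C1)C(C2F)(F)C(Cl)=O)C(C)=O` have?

Molecular formula from the SMILES: C16H17ClF2O2.
DoU = (2C + 2 + N − H − X)/2 = (2·16 + 2 + 0 − 17 − 3)/2 = 14/2 = 7.
(Structurally: 2 ring(s) + 5 π bond(s) = 7.)

7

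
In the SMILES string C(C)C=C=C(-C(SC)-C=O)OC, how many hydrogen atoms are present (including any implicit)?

Hydrogens are implicit in SMILES; fill each atom to its normal valence:
  3 × C: 3 H each → 9
  3 × C: 1 H each → 3
  2 × C: no H
  2 × O: no H
  1 × C: 2 H
  1 × S: no H
  Total hydrogens = 14.

14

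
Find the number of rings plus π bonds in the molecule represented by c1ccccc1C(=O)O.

5

Molecular formula from the SMILES: C7H6O2.
DoU = (2C + 2 + N − H − X)/2 = (2·7 + 2 + 0 − 6 − 0)/2 = 10/2 = 5.
(Structurally: 1 ring(s) + 4 π bond(s) = 5.)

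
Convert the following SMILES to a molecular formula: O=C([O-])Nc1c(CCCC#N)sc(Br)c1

Heavy atoms from the SMILES: 1 Br, 9 C, 2 N, 2 O, 1 S.
Implicit hydrogens by atom environment:
  3 × C: 2 H each → 6
  3 × C (aromatic): no H
  2 × C: no H
  1 × Br: no H
  1 × C (aromatic): 1 H
  1 × N: 1 H
  1 × N: no H
  1 × O: no H
  1 × O (charge -1): no H
  1 × S (aromatic): no H
  Total hydrogens = 8.
Net charge -1.
Molecular formula: C9H8BrN2O2S-

C9H8BrN2O2S-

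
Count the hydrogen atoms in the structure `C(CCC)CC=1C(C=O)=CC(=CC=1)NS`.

Hydrogens are implicit in SMILES; fill each atom to its normal valence:
  4 × C: 2 H each → 8
  3 × C (aromatic): 1 H each → 3
  3 × C (aromatic): no H
  1 × C: 3 H
  1 × C: 1 H
  1 × N: 1 H
  1 × O: no H
  1 × S: 1 H
  Total hydrogens = 17.

17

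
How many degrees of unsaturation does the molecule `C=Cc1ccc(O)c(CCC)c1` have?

Molecular formula from the SMILES: C11H14O.
DoU = (2C + 2 + N − H − X)/2 = (2·11 + 2 + 0 − 14 − 0)/2 = 10/2 = 5.
(Structurally: 1 ring(s) + 4 π bond(s) = 5.)

5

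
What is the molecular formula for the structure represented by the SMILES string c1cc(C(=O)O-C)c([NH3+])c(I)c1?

C8H9INO2+

Heavy atoms from the SMILES: 8 C, 1 I, 1 N, 2 O.
Implicit hydrogens by atom environment:
  3 × C (aromatic): 1 H each → 3
  3 × C (aromatic): no H
  2 × O: no H
  1 × C: 3 H
  1 × C: no H
  1 × I: no H
  1 × N (charge +1): 3 H
  Total hydrogens = 9.
Net charge +1.
Molecular formula: C8H9INO2+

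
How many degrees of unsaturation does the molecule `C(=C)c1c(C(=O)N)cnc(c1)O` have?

6

Molecular formula from the SMILES: C8H8N2O2.
DoU = (2C + 2 + N − H − X)/2 = (2·8 + 2 + 2 − 8 − 0)/2 = 12/2 = 6.
(Structurally: 1 ring(s) + 5 π bond(s) = 6.)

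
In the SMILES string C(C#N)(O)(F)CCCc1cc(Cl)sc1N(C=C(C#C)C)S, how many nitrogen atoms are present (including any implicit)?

The symbol for nitrogen appears 2 times in the SMILES.

2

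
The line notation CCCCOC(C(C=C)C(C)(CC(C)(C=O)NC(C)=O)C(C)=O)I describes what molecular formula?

Heavy atoms from the SMILES: 18 C, 1 I, 1 N, 4 O.
Implicit hydrogens by atom environment:
  5 × C: 3 H each → 15
  5 × C: 2 H each → 10
  4 × C: 1 H each → 4
  4 × C: no H
  4 × O: no H
  1 × I: no H
  1 × N: 1 H
  Total hydrogens = 30.
Molecular formula: C18H30INO4

C18H30INO4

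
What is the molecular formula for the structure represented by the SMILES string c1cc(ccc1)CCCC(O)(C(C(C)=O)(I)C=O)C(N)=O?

Heavy atoms from the SMILES: 15 C, 1 I, 1 N, 4 O.
Implicit hydrogens by atom environment:
  5 × C (aromatic): 1 H each → 5
  4 × C: no H
  3 × C: 2 H each → 6
  3 × O: no H
  1 × C: 3 H
  1 × C: 1 H
  1 × C (aromatic): no H
  1 × I: no H
  1 × N: 2 H
  1 × O: 1 H
  Total hydrogens = 18.
Molecular formula: C15H18INO4

C15H18INO4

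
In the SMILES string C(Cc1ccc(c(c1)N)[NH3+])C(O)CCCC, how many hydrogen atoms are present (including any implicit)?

23

Hydrogens are implicit in SMILES; fill each atom to its normal valence:
  5 × C: 2 H each → 10
  3 × C (aromatic): 1 H each → 3
  3 × C (aromatic): no H
  1 × C: 3 H
  1 × C: 1 H
  1 × N (charge +1): 3 H
  1 × N: 2 H
  1 × O: 1 H
  Total hydrogens = 23.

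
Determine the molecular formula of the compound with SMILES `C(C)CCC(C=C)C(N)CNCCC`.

C12H26N2

Heavy atoms from the SMILES: 12 C, 2 N.
Implicit hydrogens by atom environment:
  7 × C: 2 H each → 14
  3 × C: 1 H each → 3
  2 × C: 3 H each → 6
  1 × N: 2 H
  1 × N: 1 H
  Total hydrogens = 26.
Molecular formula: C12H26N2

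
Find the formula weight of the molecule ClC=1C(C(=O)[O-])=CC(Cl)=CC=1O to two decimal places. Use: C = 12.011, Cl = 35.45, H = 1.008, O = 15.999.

206.00

Molecular formula: C7H3Cl2O3-.
M = 7×12.011 + 2×35.45 + 3×1.008 + 3×15.999 = 206.00 g/mol.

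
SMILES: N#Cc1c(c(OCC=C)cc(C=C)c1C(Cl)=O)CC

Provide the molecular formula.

C15H14ClNO2

Heavy atoms from the SMILES: 15 C, 1 Cl, 1 N, 2 O.
Implicit hydrogens by atom environment:
  5 × C (aromatic): no H
  4 × C: 2 H each → 8
  2 × C: 1 H each → 2
  2 × C: no H
  2 × O: no H
  1 × C: 3 H
  1 × C (aromatic): 1 H
  1 × Cl: no H
  1 × N: no H
  Total hydrogens = 14.
Molecular formula: C15H14ClNO2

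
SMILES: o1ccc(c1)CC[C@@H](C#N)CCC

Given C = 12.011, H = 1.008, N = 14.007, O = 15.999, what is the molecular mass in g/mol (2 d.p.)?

177.25

Molecular formula: C11H15NO.
M = 11×12.011 + 15×1.008 + 1×14.007 + 1×15.999 = 177.25 g/mol.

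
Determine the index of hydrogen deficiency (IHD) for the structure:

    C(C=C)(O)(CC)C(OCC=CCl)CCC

Molecular formula from the SMILES: C12H21ClO2.
DoU = (2C + 2 + N − H − X)/2 = (2·12 + 2 + 0 − 21 − 1)/2 = 4/2 = 2.
(Structurally: 0 ring(s) + 2 π bond(s) = 2.)

2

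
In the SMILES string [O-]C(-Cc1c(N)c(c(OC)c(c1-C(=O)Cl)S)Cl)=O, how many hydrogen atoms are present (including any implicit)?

Hydrogens are implicit in SMILES; fill each atom to its normal valence:
  6 × C (aromatic): no H
  3 × O: no H
  2 × C: no H
  2 × Cl: no H
  1 × C: 3 H
  1 × C: 2 H
  1 × N: 2 H
  1 × O (charge -1): no H
  1 × S: 1 H
  Total hydrogens = 8.

8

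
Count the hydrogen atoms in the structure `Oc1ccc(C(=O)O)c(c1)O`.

6

Hydrogens are implicit in SMILES; fill each atom to its normal valence:
  3 × C (aromatic): 1 H each → 3
  3 × C (aromatic): no H
  3 × O: 1 H each → 3
  1 × C: no H
  1 × O: no H
  Total hydrogens = 6.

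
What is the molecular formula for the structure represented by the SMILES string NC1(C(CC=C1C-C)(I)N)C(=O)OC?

C9H15IN2O2

Heavy atoms from the SMILES: 9 C, 1 I, 2 N, 2 O.
Implicit hydrogens by atom environment:
  4 × C: no H
  2 × C: 3 H each → 6
  2 × C: 2 H each → 4
  2 × N: 2 H each → 4
  2 × O: no H
  1 × C: 1 H
  1 × I: no H
  Total hydrogens = 15.
Molecular formula: C9H15IN2O2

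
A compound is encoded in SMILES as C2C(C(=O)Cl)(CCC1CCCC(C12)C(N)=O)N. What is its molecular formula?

Heavy atoms from the SMILES: 12 C, 1 Cl, 2 N, 2 O.
Implicit hydrogens by atom environment:
  6 × C: 2 H each → 12
  3 × C: 1 H each → 3
  3 × C: no H
  2 × N: 2 H each → 4
  2 × O: no H
  1 × Cl: no H
  Total hydrogens = 19.
Molecular formula: C12H19ClN2O2

C12H19ClN2O2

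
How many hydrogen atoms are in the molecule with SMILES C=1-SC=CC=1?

Hydrogens are implicit in SMILES; fill each atom to its normal valence:
  4 × C (aromatic): 1 H each → 4
  1 × S (aromatic): no H
  Total hydrogens = 4.

4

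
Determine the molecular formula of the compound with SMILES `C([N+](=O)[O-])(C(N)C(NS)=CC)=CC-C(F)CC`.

C10H18FN3O2S

Heavy atoms from the SMILES: 10 C, 1 F, 3 N, 2 O, 1 S.
Implicit hydrogens by atom environment:
  4 × C: 1 H each → 4
  2 × C: 3 H each → 6
  2 × C: 2 H each → 4
  2 × C: no H
  1 × F: no H
  1 × N: 2 H
  1 × N: 1 H
  1 × N (charge +1): no H
  1 × O: no H
  1 × O (charge -1): no H
  1 × S: 1 H
  Total hydrogens = 18.
Molecular formula: C10H18FN3O2S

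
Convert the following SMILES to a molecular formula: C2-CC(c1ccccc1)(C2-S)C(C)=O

Heavy atoms from the SMILES: 12 C, 1 O, 1 S.
Implicit hydrogens by atom environment:
  5 × C (aromatic): 1 H each → 5
  2 × C: 2 H each → 4
  2 × C: no H
  1 × C: 3 H
  1 × C: 1 H
  1 × C (aromatic): no H
  1 × O: no H
  1 × S: 1 H
  Total hydrogens = 14.
Molecular formula: C12H14OS

C12H14OS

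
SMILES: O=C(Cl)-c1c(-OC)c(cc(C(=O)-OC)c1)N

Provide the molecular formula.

C10H10ClNO4

Heavy atoms from the SMILES: 10 C, 1 Cl, 1 N, 4 O.
Implicit hydrogens by atom environment:
  4 × C (aromatic): no H
  4 × O: no H
  2 × C: 3 H each → 6
  2 × C (aromatic): 1 H each → 2
  2 × C: no H
  1 × Cl: no H
  1 × N: 2 H
  Total hydrogens = 10.
Molecular formula: C10H10ClNO4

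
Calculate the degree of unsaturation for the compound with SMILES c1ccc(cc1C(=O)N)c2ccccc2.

9

Molecular formula from the SMILES: C13H11NO.
DoU = (2C + 2 + N − H − X)/2 = (2·13 + 2 + 1 − 11 − 0)/2 = 18/2 = 9.
(Structurally: 2 ring(s) + 7 π bond(s) = 9.)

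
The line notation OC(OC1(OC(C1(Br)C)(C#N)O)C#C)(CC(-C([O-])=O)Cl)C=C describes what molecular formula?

C13H12BrClNO6-

Heavy atoms from the SMILES: 1 Br, 13 C, 1 Cl, 1 N, 6 O.
Implicit hydrogens by atom environment:
  7 × C: no H
  3 × C: 1 H each → 3
  3 × O: no H
  2 × C: 2 H each → 4
  2 × O: 1 H each → 2
  1 × Br: no H
  1 × C: 3 H
  1 × Cl: no H
  1 × N: no H
  1 × O (charge -1): no H
  Total hydrogens = 12.
Net charge -1.
Molecular formula: C13H12BrClNO6-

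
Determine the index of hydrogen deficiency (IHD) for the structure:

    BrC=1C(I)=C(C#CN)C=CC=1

Molecular formula from the SMILES: C8H5BrIN.
DoU = (2C + 2 + N − H − X)/2 = (2·8 + 2 + 1 − 5 − 2)/2 = 12/2 = 6.
(Structurally: 1 ring(s) + 5 π bond(s) = 6.)

6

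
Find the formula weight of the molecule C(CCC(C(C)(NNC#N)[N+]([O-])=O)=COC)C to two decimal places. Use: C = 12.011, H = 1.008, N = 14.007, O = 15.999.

Molecular formula: C10H18N4O3.
M = 10×12.011 + 18×1.008 + 4×14.007 + 3×15.999 = 242.28 g/mol.

242.28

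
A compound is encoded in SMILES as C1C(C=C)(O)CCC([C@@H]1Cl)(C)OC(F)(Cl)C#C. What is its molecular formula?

C12H15Cl2FO2

Heavy atoms from the SMILES: 12 C, 2 Cl, 1 F, 2 O.
Implicit hydrogens by atom environment:
  4 × C: 2 H each → 8
  4 × C: no H
  3 × C: 1 H each → 3
  2 × Cl: no H
  1 × C: 3 H
  1 × F: no H
  1 × O: 1 H
  1 × O: no H
  Total hydrogens = 15.
Molecular formula: C12H15Cl2FO2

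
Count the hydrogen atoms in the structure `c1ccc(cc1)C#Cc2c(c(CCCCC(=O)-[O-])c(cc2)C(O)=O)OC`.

Hydrogens are implicit in SMILES; fill each atom to its normal valence:
  7 × C (aromatic): 1 H each → 7
  5 × C (aromatic): no H
  4 × C: 2 H each → 8
  4 × C: no H
  3 × O: no H
  1 × C: 3 H
  1 × O: 1 H
  1 × O (charge -1): no H
  Total hydrogens = 19.

19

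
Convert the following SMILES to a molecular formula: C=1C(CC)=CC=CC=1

Heavy atoms from the SMILES: 8 C.
Implicit hydrogens by atom environment:
  5 × C (aromatic): 1 H each → 5
  1 × C: 3 H
  1 × C: 2 H
  1 × C (aromatic): no H
  Total hydrogens = 10.
Molecular formula: C8H10

C8H10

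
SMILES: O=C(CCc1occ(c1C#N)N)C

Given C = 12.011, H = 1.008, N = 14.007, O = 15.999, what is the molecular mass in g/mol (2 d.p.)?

178.19

Molecular formula: C9H10N2O2.
M = 9×12.011 + 10×1.008 + 2×14.007 + 2×15.999 = 178.19 g/mol.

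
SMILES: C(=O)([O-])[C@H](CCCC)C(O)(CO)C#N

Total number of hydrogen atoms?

Hydrogens are implicit in SMILES; fill each atom to its normal valence:
  4 × C: 2 H each → 8
  3 × C: no H
  2 × O: 1 H each → 2
  1 × C: 3 H
  1 × C: 1 H
  1 × N: no H
  1 × O: no H
  1 × O (charge -1): no H
  Total hydrogens = 14.

14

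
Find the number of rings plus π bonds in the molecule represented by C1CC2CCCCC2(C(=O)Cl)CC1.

3

Molecular formula from the SMILES: C11H17ClO.
DoU = (2C + 2 + N − H − X)/2 = (2·11 + 2 + 0 − 17 − 1)/2 = 6/2 = 3.
(Structurally: 2 ring(s) + 1 π bond(s) = 3.)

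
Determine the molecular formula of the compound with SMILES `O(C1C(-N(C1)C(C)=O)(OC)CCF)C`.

Heavy atoms from the SMILES: 9 C, 1 F, 1 N, 3 O.
Implicit hydrogens by atom environment:
  3 × C: 3 H each → 9
  3 × C: 2 H each → 6
  3 × O: no H
  2 × C: no H
  1 × C: 1 H
  1 × F: no H
  1 × N: no H
  Total hydrogens = 16.
Molecular formula: C9H16FNO3

C9H16FNO3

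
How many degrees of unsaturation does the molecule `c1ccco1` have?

Molecular formula from the SMILES: C4H4O.
DoU = (2C + 2 + N − H − X)/2 = (2·4 + 2 + 0 − 4 − 0)/2 = 6/2 = 3.
(Structurally: 1 ring(s) + 2 π bond(s) = 3.)

3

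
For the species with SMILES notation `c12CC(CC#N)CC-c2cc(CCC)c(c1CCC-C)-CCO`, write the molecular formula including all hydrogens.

C21H31NO

Heavy atoms from the SMILES: 21 C, 1 N, 1 O.
Implicit hydrogens by atom environment:
  11 × C: 2 H each → 22
  5 × C (aromatic): no H
  2 × C: 3 H each → 6
  1 × C (aromatic): 1 H
  1 × C: 1 H
  1 × C: no H
  1 × N: no H
  1 × O: 1 H
  Total hydrogens = 31.
Molecular formula: C21H31NO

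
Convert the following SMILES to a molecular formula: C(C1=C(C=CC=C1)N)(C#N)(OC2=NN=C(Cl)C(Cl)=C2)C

C13H10Cl2N4O

Heavy atoms from the SMILES: 13 C, 2 Cl, 4 N, 1 O.
Implicit hydrogens by atom environment:
  5 × C (aromatic): 1 H each → 5
  5 × C (aromatic): no H
  2 × C: no H
  2 × Cl: no H
  2 × N (aromatic): no H
  1 × C: 3 H
  1 × N: 2 H
  1 × N: no H
  1 × O: no H
  Total hydrogens = 10.
Molecular formula: C13H10Cl2N4O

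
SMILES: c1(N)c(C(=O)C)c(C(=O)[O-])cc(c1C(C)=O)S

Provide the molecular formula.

Heavy atoms from the SMILES: 11 C, 1 N, 4 O, 1 S.
Implicit hydrogens by atom environment:
  5 × C (aromatic): no H
  3 × C: no H
  3 × O: no H
  2 × C: 3 H each → 6
  1 × C (aromatic): 1 H
  1 × N: 2 H
  1 × O (charge -1): no H
  1 × S: 1 H
  Total hydrogens = 10.
Net charge -1.
Molecular formula: C11H10NO4S-

C11H10NO4S-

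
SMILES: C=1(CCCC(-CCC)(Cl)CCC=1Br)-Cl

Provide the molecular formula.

C11H17BrCl2

Heavy atoms from the SMILES: 1 Br, 11 C, 2 Cl.
Implicit hydrogens by atom environment:
  7 × C: 2 H each → 14
  3 × C: no H
  2 × Cl: no H
  1 × Br: no H
  1 × C: 3 H
  Total hydrogens = 17.
Molecular formula: C11H17BrCl2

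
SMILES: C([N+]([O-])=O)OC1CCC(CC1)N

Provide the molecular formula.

Heavy atoms from the SMILES: 7 C, 2 N, 3 O.
Implicit hydrogens by atom environment:
  5 × C: 2 H each → 10
  2 × C: 1 H each → 2
  2 × O: no H
  1 × N: 2 H
  1 × N (charge +1): no H
  1 × O (charge -1): no H
  Total hydrogens = 14.
Molecular formula: C7H14N2O3

C7H14N2O3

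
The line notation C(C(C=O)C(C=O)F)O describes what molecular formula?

C5H7FO3

Heavy atoms from the SMILES: 5 C, 1 F, 3 O.
Implicit hydrogens by atom environment:
  4 × C: 1 H each → 4
  2 × O: no H
  1 × C: 2 H
  1 × F: no H
  1 × O: 1 H
  Total hydrogens = 7.
Molecular formula: C5H7FO3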